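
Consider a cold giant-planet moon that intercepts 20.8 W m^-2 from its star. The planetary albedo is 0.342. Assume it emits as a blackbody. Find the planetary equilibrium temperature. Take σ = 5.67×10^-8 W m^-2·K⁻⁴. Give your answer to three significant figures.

Averaging over the sphere, the absorbed flux is S(1−α)/4 = 3.422 W m^-2.
Set σT⁴ = 3.422 → T = (3.422/σ)^(1/4) = 88.14 K.

88.1 K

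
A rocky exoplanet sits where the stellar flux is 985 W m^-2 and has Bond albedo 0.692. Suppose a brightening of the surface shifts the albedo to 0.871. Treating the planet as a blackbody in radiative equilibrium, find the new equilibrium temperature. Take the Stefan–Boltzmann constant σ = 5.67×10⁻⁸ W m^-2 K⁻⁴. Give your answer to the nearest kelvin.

154 K

T₂ = [S(1−α₂)/(4σ)]^(1/4) = [985.0·0.129/(4σ)]^(1/4) = 153.8 K.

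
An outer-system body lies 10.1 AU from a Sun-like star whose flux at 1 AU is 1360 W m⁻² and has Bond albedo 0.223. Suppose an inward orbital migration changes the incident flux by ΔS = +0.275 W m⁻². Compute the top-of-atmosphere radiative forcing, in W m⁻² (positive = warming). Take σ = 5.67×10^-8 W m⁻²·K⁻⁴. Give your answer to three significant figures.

By the inverse-square law, S = 1360/10.1² = 13.33 W m⁻².
ΔF = Δ[S(1−α)]/4 = (1−0.223)·+0.275/4 = 0.05342 W m⁻².

0.0534 W m⁻²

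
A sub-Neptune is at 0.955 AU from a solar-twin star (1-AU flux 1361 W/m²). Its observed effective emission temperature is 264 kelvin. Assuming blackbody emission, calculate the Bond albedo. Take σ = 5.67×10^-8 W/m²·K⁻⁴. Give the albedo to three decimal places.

Flux at the orbit: S = 1361/(0.955)² = 1492 W/m².
Rearranging the radiative balance, α = 1 − 4σT⁴/S.
4σT⁴ = 4·5.67×10⁻⁸·(264)⁴ = 1102 W/m².
Hence α = 1 − 1102/1492 = 0.2617.

0.262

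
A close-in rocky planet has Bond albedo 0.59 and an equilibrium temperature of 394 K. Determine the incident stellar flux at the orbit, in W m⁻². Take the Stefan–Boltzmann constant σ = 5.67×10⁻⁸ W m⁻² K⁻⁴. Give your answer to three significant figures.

13300 W m⁻²

From S(1−α)/4 = σT⁴: S = 4σT⁴/(1−α).
σT⁴ = 5.67×10⁻⁸·(394)⁴ = 1366 W m⁻².
So S = 4×1366/(1−0.59) = 13330 W m⁻².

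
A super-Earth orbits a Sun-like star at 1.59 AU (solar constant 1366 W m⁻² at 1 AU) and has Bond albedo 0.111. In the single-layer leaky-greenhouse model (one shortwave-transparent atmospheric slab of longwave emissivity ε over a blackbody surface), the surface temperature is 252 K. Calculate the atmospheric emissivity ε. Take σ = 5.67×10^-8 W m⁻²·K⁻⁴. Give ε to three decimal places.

By the inverse-square law, S = 1366/1.59² = 540.3 W m⁻².
TOA balance gives T_e = 214.5 K.
Inverting T_s⁴ = 2T_e⁴/(2−ε): (T_e/T_s)⁴ = 0.5252, so ε = 2(1 − 0.5252) = 0.9496.

0.950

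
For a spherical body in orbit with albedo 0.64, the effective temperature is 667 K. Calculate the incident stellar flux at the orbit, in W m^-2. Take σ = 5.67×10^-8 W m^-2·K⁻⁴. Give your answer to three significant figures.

1.25×10^5 W m^-2

Invert the energy balance for S: S = 4σT⁴/(1−α).
The emitted flux is σT⁴ = 11220 W m^-2.
So S = 4×11220/(1−0.64) = 1.247×10^5 W m^-2.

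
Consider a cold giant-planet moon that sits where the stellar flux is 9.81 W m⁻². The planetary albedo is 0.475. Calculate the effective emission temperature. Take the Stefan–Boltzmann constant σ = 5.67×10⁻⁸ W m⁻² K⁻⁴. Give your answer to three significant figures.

69.0 K

Absorbed flux (global mean): S(1−α)/4 = 9.810·0.525/4 = 1.288 W m⁻².
In equilibrium σT⁴ equals this, so T = 69.03 K.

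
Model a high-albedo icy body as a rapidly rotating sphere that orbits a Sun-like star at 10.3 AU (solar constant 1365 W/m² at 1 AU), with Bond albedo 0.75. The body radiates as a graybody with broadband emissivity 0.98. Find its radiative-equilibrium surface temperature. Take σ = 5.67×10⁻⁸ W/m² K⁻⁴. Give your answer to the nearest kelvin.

62 K

Irradiance scales as 1/d², so S = 1365 W/m² × (1/10.3)² = 12.87 W/m².
The planet absorbs (1−α)S over its disc πR² and re-emits over 4πR², so the mean absorbed flux is (1−0.75)·12.87/4 = 0.8042 W/m².
Equating to εσT⁴ with ε = 0.98: T = (0.8042/0.98σ)^(1/4) = 61.68 K.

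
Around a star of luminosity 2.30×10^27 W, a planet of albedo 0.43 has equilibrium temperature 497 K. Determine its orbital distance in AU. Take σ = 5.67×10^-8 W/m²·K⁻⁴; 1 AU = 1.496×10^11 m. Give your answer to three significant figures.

Energy balance gives S = 4σT⁴/(1−α) = 24280 W/m².
S = L/(4πd²) → d = √(L/4πS) = √(2.30×10^27/(4π·24280)) = 8.683×10^10 m = 0.5804 AU.

0.580 AU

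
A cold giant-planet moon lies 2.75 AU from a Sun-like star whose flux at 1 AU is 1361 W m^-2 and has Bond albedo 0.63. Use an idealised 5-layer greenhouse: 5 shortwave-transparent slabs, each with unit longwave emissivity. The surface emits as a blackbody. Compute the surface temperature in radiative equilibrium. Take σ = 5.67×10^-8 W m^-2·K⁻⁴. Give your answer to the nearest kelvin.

205 K

By the inverse-square law, S = 1361/2.75² = 180.0 W m^-2.
Top-of-atmosphere balance: σT_e⁴ = S(1−α)/4 = 16.65 W m^-2 → T_e = 130.9 K.
For an N-layer opaque stack, T_s⁴ = (N+1)T_e⁴, hence T_s = (6)^(1/4)×130.9 K = 204.9 K.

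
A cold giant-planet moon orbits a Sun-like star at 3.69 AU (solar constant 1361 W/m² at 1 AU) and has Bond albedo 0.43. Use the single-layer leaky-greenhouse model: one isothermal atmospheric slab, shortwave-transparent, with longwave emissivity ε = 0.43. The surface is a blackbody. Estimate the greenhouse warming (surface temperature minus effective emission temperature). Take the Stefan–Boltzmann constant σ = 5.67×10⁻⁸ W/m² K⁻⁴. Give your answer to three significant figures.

7.85 K

By the inverse-square law, S = 1361/3.69² = 99.96 W/m².
At the top of the atmosphere, σT_e⁴ = S(1−α)/4 = 14.24 W/m², giving T_e = 125.9 K.
For a single slab of emissivity ε, T_s⁴ = 2T_e⁴/(2−ε); thus T_s = 125.9·(1.274)^(1/4) = 133.7 K.
Greenhouse warming: T_s − T_e = 7.854 K.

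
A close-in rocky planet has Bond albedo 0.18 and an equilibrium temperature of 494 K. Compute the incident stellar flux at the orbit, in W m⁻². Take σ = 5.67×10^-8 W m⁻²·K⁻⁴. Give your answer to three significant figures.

Invert the energy balance for S: S = 4σT⁴/(1−α).
σT⁴ = 5.67×10⁻⁸·(494)⁴ = 3377 W m⁻².
S = 4·3377/0.82 = 16470 W m⁻².

16500 W m⁻²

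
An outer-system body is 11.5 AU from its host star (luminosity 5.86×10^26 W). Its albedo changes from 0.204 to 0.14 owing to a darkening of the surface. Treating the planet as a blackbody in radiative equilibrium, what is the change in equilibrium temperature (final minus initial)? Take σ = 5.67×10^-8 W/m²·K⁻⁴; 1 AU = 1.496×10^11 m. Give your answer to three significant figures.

d = 11.5 × 1.496×10^11 m = 1.720×10^12 m.
S = L/(4πd²) = 15.76 W/m².
Initial: T₁ = [S(1−0.204)/(4σ)]^(1/4) = 86.23 K.
After:  T₂ = [15.76·0.86/(4σ)]^(1/4) = 87.92 K.
ΔT = T₂ − T₁ = 1.683 K.

1.68 K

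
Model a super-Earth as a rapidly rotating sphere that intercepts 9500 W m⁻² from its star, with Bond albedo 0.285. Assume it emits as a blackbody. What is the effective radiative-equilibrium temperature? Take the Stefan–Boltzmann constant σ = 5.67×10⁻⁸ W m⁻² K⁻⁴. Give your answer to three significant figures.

Absorbed flux (global mean): S(1−α)/4 = 9500·0.715/4 = 1698 W m⁻².
In equilibrium σT⁴ equals this, so T = 416.0 K.

416 K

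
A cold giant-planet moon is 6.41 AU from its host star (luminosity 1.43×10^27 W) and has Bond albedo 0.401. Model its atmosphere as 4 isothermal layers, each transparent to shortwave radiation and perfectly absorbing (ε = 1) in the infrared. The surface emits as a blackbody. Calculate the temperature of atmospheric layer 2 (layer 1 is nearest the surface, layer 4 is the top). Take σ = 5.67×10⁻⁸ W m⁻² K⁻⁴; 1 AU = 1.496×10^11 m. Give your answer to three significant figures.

177 K

d = 6.41 × 1.496×10^11 m = 9.589×10^11 m.
Spreading L over a sphere of radius d: S = 1.43×10^27/(4π·9.59×10^11²) = 123.8 W m⁻².
Top-of-atmosphere balance: σT_e⁴ = S(1−α)/4 = 18.53 W m⁻² → T_e = 134.5 K.
Each opaque layer satisfies 2T_j⁴ = T_{j−1}⁴ + T_{j+1}⁴, giving T_k⁴ = (N+1−k)T_e⁴.
With k = 2: T_2 = (4+1−2)^¼·134.5 K = 177.0 K.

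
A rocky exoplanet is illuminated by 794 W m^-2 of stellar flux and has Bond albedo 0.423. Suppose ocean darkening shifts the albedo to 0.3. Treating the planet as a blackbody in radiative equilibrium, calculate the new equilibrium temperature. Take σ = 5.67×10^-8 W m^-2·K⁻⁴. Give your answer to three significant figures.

With the new albedo, S(1−α₂)/4 = 138.9 W m^-2, so T₂ = 222.5 K.

222 K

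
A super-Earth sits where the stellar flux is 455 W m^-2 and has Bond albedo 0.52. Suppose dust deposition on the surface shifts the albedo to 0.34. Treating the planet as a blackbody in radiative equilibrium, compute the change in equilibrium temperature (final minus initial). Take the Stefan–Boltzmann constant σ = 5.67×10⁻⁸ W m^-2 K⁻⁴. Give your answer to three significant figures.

Initial: T₁ = [S(1−0.52)/(4σ)]^(1/4) = 176.2 K.
With α = 0.34, T₂ = 190.8 K.
ΔT = T₂ − T₁ = 14.60 K.

14.6 K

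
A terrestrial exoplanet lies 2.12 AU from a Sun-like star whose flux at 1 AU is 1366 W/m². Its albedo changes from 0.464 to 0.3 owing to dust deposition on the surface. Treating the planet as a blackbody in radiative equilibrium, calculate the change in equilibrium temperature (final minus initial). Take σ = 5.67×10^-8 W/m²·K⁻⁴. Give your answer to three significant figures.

Flux at the orbit: S = 1366/(2.12)² = 303.9 W/m².
With α = 0.464, T₁ = 163.7 K.
With α = 0.3, T₂ = 175.0 K.
ΔT = T₂ − T₁ = 11.30 K.

11.3 K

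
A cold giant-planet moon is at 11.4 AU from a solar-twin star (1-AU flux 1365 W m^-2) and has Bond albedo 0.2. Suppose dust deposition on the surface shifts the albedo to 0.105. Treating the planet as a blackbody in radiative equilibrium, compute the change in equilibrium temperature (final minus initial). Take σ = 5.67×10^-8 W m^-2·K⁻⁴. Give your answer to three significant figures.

By the inverse-square law, S = 1365/11.4² = 10.50 W m^-2.
Before: T₁ = [10.50·0.8/(4σ)]^(1/4) = 78.02 K.
Final:   T₂ = [S(1−0.105)/(4σ)]^(1/4) = 80.24 K.
ΔT = T₂ − T₁ = 2.220 K.

2.22 kelvin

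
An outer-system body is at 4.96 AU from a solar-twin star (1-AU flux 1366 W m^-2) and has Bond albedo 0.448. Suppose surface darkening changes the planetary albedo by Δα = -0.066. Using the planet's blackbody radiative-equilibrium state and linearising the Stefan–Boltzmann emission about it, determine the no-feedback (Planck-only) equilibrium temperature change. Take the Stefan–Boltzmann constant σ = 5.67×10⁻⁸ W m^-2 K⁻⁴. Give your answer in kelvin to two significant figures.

Irradiance scales as 1/d², so S = 1366 W m^-2 × (1/4.96)² = 55.52 W m^-2.
The baseline emission temperature is T_e = 107.8 K.
TOA radiative forcing: ΔF = −S·Δα/4 = −55.52·(-0.066)/4 = 0.9162 W m^-2.
The Planck feedback parameter is 4σT_e³ = 0.2843 W m^-2/K.
So ΔT₀ = 0.9162/0.2843 = 3.22 K.

3.2 K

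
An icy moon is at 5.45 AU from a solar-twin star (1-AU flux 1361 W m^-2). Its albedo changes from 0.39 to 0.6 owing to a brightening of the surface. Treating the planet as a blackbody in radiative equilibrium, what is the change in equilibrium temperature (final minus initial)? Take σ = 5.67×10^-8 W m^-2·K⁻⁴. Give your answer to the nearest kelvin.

Flux at the orbit: S = 1361/(5.45)² = 45.82 W m^-2.
Initial: T₁ = [S(1−0.39)/(4σ)]^(1/4) = 105.4 K.
With α = 0.6, T₂ = 94.81 K.
ΔT = T₂ − T₁ = -10.55 K.

-11 kelvin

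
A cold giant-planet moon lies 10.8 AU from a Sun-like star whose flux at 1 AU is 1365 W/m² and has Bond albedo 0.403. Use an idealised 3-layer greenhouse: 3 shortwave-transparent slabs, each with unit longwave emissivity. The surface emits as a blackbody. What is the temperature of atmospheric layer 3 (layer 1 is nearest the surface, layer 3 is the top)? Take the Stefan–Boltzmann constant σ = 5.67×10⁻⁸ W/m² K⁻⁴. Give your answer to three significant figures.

74.5 K

Flux at the orbit: S = 1365/(10.8)² = 11.70 W/m².
Top-of-atmosphere balance: σT_e⁴ = S(1−α)/4 = 1.747 W/m² → T_e = 74.50 K.
In the N-layer model, layer k (counted from the surface) has T_k = (N+1−k)^(1/4)·T_e.
With k = 3: T_3 = (3+1−3)^¼·74.50 K = 74.50 K.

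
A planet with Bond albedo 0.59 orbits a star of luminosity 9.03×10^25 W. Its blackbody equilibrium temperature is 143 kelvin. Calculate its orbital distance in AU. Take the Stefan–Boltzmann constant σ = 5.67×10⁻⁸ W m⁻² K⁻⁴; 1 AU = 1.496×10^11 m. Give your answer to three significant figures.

1.18 AU

The flux needed for this T is 4σT⁴/(1−0.59) = 231.3 W m⁻².
From L = 4πd²S, d = √(9.03×10^25/(4π·231.3)) = 1.763×10^11 m = 1.178 AU.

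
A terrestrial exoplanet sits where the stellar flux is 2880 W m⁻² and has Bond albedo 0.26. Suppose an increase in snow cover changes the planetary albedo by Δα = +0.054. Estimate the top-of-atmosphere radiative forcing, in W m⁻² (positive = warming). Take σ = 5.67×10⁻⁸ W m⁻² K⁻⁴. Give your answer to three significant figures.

TOA radiative forcing: ΔF = −S·Δα/4 = −2880·(+0.054)/4 = -38.88 W m⁻².

-38.9 W m⁻²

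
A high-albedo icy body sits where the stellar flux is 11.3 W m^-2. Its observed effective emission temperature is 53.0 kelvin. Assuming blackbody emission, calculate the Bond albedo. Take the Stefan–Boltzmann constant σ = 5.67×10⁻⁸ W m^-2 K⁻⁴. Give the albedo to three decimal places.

0.842

From σT⁴ = S(1−α)/4 we invert for α: 1−α = 4σT⁴/S.
4σT⁴ = 4·5.67×10⁻⁸·(53.0)⁴ = 1.790 W m^-2.
Hence α = 1 − 1.790/11.30 = 0.8416.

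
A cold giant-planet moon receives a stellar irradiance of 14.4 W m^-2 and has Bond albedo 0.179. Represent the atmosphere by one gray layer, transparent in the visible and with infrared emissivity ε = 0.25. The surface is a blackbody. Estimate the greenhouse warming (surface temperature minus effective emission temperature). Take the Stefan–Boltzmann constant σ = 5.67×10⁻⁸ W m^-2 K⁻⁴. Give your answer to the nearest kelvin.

3 K

Effective emission temperature (TOA balance): σT_e⁴ = S(1−α)/4 = 2.956 W m^-2 → T_e = 84.97 K.
Surface balance with a leaky layer gives σT_s⁴ = σT_e⁴·2/(2−ε), so T_s = T_e·[2/(2−0.25)]^(1/4) = 87.85 K.
Greenhouse warming: T_s − T_e = 2.884 K.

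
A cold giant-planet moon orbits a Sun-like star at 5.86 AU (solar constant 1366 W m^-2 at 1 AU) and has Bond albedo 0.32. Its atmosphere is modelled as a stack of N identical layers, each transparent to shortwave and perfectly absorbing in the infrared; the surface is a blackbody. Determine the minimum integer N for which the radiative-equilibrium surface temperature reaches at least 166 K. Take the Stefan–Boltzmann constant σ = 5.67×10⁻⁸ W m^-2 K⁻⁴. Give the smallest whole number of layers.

6

Irradiance scales as 1/d², so S = 1366 W m^-2 × (1/5.86)² = 39.78 W m^-2.
OLR = S(1−α)/4 = 6.762 W m^-2; the top layer radiates at T_e = 104.5 K.
Need (N+1)T_e⁴ ≥ T_s⁴, i.e. N+1 ≥ (166/104.5)⁴ = 6.367.
So N ≥ 5.367; the smallest integer is N = 6.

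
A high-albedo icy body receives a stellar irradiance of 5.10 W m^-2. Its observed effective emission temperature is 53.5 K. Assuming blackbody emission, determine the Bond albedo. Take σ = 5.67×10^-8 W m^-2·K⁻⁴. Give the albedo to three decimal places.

From σT⁴ = S(1−α)/4 we invert for α: 1−α = 4σT⁴/S.
σT⁴ = 0.4645 W m^-2, so 4σT⁴ = 1.858 W m^-2.
1−α = 1.858/5.100 = 0.3643, so α = 0.6357.

0.636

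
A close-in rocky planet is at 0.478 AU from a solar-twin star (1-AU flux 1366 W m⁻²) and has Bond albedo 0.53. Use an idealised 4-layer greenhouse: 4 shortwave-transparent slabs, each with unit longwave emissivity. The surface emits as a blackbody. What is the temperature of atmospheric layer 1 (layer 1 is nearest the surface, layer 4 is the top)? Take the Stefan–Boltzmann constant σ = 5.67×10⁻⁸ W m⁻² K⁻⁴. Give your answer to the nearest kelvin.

By the inverse-square law, S = 1366/0.478² = 5979 W m⁻².
The effective emission temperature is T_e = [S(1−α)/(4σ)]^¼ = 333.6 K.
In the N-layer model, layer k (counted from the surface) has T_k = (N+1−k)^(1/4)·T_e.
T_1 = (4)^(1/4)·333.6 = 471.8 K.

472 K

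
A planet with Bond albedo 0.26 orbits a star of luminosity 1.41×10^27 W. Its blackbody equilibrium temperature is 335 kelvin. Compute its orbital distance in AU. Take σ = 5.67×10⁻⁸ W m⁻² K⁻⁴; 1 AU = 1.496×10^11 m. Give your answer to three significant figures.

The flux needed for this T is 4σT⁴/(1−0.26) = 3860 W m⁻².
S = L/(4πd²) → d = √(L/4πS) = √(1.41×10^27/(4π·3860)) = 1.705×10^11 m = 1.140 AU.

1.14 AU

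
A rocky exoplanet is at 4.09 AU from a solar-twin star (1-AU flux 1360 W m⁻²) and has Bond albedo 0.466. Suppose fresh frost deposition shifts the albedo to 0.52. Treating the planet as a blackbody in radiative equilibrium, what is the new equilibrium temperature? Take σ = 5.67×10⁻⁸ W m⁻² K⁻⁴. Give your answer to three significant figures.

By the inverse-square law, S = 1360/4.09² = 81.30 W m⁻².
T₂ = [S(1−α₂)/(4σ)]^(1/4) = [81.30·0.48/(4σ)]^(1/4) = 114.5 K.

115 K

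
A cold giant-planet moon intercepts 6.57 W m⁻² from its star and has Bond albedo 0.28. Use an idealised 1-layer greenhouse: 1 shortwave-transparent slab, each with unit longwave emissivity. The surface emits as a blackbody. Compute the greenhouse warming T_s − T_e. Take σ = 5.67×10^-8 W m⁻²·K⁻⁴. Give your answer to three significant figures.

12.8 kelvin

OLR = S(1−α)/4 = 1.183 W m⁻²; the top layer radiates at T_e = 67.58 K.
Surface: T_s = (2)^¼·T_e = 80.37 K.
So the greenhouse effect raises the surface by 80.37 − 67.58 = 12.79 K.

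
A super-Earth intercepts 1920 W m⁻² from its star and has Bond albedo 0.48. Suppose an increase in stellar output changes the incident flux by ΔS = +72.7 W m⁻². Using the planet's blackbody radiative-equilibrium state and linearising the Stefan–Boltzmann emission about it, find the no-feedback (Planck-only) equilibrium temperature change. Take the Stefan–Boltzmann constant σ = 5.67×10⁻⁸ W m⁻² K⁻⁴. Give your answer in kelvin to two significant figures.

The baseline emission temperature is T_e = 257.6 K.
TOA radiative forcing: ΔF = (1−α)ΔS/4 = 0.52·(+72.7)/4 = 9.451 W m⁻².
The Planck feedback parameter is 4σT_e³ = 3.876 W m⁻²/K.
So ΔT₀ = 9.451/3.876 = 2.44 K.

2.4 K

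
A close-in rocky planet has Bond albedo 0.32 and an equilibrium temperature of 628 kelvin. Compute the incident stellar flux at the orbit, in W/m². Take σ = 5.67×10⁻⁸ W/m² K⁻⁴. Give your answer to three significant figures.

51900 W/m²

Invert the energy balance for S: S = 4σT⁴/(1−α).
The emitted flux is σT⁴ = 8819 W/m².
S = 4·8819/0.68 = 51880 W/m².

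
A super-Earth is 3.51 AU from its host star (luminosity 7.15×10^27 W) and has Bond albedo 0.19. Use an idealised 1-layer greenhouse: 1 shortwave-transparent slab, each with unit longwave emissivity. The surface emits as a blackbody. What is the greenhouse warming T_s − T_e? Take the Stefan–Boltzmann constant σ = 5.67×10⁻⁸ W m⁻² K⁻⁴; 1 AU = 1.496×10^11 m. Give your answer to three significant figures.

Orbital distance: d = 3.51 AU = 5.251×10^11 m.
Spreading L over a sphere of radius d: S = 7.15×10^27/(4π·5.25×10^11²) = 2064 W m⁻².
The effective emission temperature is T_e = [S(1−α)/(4σ)]^¼ = 293.0 K.
Surface: T_s = (2)^¼·T_e = 348.4 K.
So the greenhouse effect raises the surface by 348.4 − 293.0 = 55.44 K.

55.4 K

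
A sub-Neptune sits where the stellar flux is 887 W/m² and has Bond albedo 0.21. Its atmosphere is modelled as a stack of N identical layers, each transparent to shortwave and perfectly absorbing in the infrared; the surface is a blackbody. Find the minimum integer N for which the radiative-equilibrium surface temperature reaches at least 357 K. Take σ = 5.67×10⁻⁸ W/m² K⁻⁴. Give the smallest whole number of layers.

5

The effective emission temperature is T_e = [S(1−α)/(4σ)]^¼ = 235.8 K.
T_s = (N+1)^(1/4)·T_e ≥ 357 K requires N+1 ≥ (T_s/T_e)⁴ = (357/235.8)⁴ = 5.257.
Rounding up, N = 5.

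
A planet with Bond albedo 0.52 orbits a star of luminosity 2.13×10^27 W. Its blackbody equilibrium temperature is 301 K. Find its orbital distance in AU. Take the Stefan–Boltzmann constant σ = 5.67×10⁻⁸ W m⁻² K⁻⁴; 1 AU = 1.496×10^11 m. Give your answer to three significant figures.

Required flux: S = 4σT⁴/(1−α) = 3879 W m⁻².
From L = 4πd²S, d = √(2.13×10^27/(4π·3879)) = 2.091×10^11 m = 1.397 AU.

1.40 AU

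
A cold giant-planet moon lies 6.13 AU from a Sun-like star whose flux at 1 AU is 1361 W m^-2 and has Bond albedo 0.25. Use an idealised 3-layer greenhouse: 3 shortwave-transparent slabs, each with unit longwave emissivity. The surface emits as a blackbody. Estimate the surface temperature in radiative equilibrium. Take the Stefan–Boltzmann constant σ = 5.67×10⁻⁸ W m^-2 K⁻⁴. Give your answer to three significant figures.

Irradiance scales as 1/d², so S = 1361 W m^-2 × (1/6.13)² = 36.22 W m^-2.
The effective emission temperature is T_e = [S(1−α)/(4σ)]^¼ = 104.6 K.
With N = 3 opaque layers, T_s = (N+1)^(1/4)·T_e = 4^(1/4)·104.6 = 147.9 K.

148 kelvin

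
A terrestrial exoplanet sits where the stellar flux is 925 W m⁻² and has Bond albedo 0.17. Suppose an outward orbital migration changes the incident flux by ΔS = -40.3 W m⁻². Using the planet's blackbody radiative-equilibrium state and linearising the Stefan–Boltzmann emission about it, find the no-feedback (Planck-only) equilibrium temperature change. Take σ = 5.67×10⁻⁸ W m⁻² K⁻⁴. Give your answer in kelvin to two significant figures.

-2.6 kelvin

Unperturbed T_e = [925.0·(1−0.17)/(4σ)]^¼ = 241.2 K.
ΔF = Δ[S(1−α)]/4 = (1−0.17)·-40.3/4 = -8.362 W m⁻².
Planck response: λ_P = 4σT_e³ = 4·5.67×10⁻⁸·(241.2)³ = 3.183 W m⁻²/K.
ΔT₀ = ΔF/λ_P = -8.362/3.183 = -2.63 K.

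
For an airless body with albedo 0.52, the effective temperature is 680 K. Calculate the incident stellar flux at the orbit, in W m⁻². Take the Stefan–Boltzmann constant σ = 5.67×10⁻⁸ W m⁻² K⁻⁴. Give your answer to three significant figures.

1.01×10^5 W m⁻²

From S(1−α)/4 = σT⁴: S = 4σT⁴/(1−α).
σT⁴ = 5.67×10⁻⁸·(680)⁴ = 12120 W m⁻².
S = 4·12120/0.48 = 1.010×10^5 W m⁻².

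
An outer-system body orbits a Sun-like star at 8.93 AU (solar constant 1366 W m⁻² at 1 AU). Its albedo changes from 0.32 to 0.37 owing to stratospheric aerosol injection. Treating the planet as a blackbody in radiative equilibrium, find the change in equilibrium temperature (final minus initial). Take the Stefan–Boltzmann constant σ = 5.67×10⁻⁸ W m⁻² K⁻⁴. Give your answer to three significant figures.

Flux at the orbit: S = 1366/(8.93)² = 17.13 W m⁻².
Initial: T₁ = [S(1−0.32)/(4σ)]^(1/4) = 84.66 K.
With α = 0.37, T₂ = 83.05 K.
Change: 83.05 − 84.66 = -1.601 K.

-1.60 kelvin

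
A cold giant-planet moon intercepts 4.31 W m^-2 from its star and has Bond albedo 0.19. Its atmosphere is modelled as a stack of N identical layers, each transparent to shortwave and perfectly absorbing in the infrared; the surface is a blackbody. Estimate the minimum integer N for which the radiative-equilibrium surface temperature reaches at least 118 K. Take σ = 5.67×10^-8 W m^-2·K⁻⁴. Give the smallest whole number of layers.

12

OLR = S(1−α)/4 = 0.8728 W m^-2; the top layer radiates at T_e = 62.64 K.
Need (N+1)T_e⁴ ≥ T_s⁴, i.e. N+1 ≥ (118/62.64)⁴ = 12.595.
So N ≥ 11.595; the smallest integer is N = 12.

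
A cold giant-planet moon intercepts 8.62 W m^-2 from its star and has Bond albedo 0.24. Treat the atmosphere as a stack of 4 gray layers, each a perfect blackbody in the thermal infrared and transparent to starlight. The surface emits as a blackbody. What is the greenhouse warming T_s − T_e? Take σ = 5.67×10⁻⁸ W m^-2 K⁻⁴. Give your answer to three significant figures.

The effective emission temperature is T_e = [S(1−α)/(4σ)]^¼ = 73.31 K.
Surface: T_s = (5)^¼·T_e = 109.6 K.
So the greenhouse effect raises the surface by 109.6 − 73.31 = 36.31 K.

36.3 kelvin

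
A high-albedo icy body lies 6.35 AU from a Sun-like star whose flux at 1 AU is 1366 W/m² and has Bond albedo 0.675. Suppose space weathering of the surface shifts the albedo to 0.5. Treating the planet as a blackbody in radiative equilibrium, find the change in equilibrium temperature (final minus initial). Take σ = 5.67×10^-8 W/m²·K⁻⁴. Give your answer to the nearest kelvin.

Flux at the orbit: S = 1366/(6.35)² = 33.88 W/m².
Initial: T₁ = [S(1−0.675)/(4σ)]^(1/4) = 83.47 K.
With α = 0.5, T₂ = 92.96 K.
Change: 92.96 − 83.47 = 9.491 K.

9 K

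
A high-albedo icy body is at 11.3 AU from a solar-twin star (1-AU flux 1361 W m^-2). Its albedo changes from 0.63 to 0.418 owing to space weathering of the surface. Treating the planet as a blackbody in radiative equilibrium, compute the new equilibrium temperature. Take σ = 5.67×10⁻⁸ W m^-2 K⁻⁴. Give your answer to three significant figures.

Irradiance scales as 1/d², so S = 1361 W m^-2 × (1/11.3)² = 10.66 W m^-2.
New equilibrium: T₂ = [(1−0.418)·10.66/(4σ)]^(1/4) = 72.32 K.

72.3 K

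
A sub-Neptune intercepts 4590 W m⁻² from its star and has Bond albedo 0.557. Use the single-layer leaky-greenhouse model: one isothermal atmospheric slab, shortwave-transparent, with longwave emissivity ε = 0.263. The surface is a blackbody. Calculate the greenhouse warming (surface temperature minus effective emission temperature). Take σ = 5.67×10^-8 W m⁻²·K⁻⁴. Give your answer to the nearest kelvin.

At the top of the atmosphere, σT_e⁴ = S(1−α)/4 = 508.3 W m⁻², giving T_e = 307.7 K.
Surface balance with a leaky layer gives σT_s⁴ = σT_e⁴·2/(2−ε), so T_s = T_e·[2/(2−0.263)]^(1/4) = 318.8 K.
Greenhouse warming: T_s − T_e = 11.04 K.

11 K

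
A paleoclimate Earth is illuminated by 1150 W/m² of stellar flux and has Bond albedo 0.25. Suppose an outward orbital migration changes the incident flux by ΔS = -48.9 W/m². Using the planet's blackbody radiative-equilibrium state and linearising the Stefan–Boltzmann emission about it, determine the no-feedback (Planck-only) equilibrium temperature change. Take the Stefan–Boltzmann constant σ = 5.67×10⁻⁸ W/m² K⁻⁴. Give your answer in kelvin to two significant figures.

-2.6 K

Reference equilibrium: T_e = [S(1−α)/(4σ)]^(1/4) = 248.3 K.
ΔF = Δ[S(1−α)]/4 = (1−0.25)·-48.9/4 = -9.169 W/m².
Planck response: λ_P = 4σT_e³ = 4·5.67×10⁻⁸·(248.3)³ = 3.473 W/m²/K.
Hence the no-feedback warming is ΔF/(4σT_e³) = -2.64 K.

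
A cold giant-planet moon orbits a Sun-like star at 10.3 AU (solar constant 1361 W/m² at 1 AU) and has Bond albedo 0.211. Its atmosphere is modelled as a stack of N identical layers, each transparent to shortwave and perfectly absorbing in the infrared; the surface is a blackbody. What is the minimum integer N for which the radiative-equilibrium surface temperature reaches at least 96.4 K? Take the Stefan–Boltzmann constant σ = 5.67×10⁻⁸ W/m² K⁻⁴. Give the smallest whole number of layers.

1

Irradiance scales as 1/d², so S = 1361 W/m² × (1/10.3)² = 12.83 W/m².
The effective emission temperature is T_e = [S(1−α)/(4σ)]^¼ = 81.73 K.
Since T_s⁴ = (N+1)T_e⁴, we need N ≥ (T_s/T_e)⁴ − 1 = 0.935.
So N ≥ 0.935; the smallest integer is N = 1.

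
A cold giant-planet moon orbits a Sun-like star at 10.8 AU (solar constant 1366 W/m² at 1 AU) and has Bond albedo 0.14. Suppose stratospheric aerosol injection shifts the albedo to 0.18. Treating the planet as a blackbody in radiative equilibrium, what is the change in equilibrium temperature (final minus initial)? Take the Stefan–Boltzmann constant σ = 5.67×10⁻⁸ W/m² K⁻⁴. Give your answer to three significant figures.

-0.966 K

Irradiance scales as 1/d², so S = 1366 W/m² × (1/10.8)² = 11.71 W/m².
With α = 0.14, T₁ = 81.63 K.
Final:   T₂ = [S(1−0.18)/(4σ)]^(1/4) = 80.67 K.
Change: 80.67 − 81.63 = -0.9662 K.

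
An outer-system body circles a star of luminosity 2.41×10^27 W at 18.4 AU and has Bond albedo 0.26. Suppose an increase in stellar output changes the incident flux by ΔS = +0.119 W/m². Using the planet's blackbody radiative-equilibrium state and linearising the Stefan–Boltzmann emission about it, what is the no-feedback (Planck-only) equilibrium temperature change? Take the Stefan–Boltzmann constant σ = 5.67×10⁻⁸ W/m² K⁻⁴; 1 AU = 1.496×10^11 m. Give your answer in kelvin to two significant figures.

0.11 K

d = 18.4 × 1.496×10^11 m = 2.753×10^12 m.
S = L/(4πd²) = 25.31 W/m².
Unperturbed T_e = [25.31·(1−0.26)/(4σ)]^¼ = 95.33 K.
TOA radiative forcing: ΔF = (1−α)ΔS/4 = 0.74·(+0.119)/4 = 0.02201 W/m².
Planck response: λ_P = 4σT_e³ = 4·5.67×10⁻⁸·(95.33)³ = 0.1965 W/m²/K.
So ΔT₀ = 0.02201/0.1965 = 0.112 K.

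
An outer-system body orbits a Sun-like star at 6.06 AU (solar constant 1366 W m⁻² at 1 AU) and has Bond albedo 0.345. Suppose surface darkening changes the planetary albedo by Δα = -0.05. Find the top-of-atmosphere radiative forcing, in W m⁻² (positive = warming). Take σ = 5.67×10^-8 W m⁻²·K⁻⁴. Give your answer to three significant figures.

Flux at the orbit: S = 1366/(6.06)² = 37.20 W m⁻².
The change in absorbed flux is Δ[S(1−α)/4] = −SΔα/4 = 0.4650 W m⁻².

0.465 W m⁻²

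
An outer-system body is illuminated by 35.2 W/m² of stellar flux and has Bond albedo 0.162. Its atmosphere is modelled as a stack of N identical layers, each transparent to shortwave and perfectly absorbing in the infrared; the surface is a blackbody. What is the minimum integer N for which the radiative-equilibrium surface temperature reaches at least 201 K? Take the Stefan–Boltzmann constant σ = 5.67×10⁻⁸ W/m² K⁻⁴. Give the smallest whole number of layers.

OLR = S(1−α)/4 = 7.374 W/m²; the top layer radiates at T_e = 106.8 K.
Since T_s⁴ = (N+1)T_e⁴, we need N ≥ (T_s/T_e)⁴ − 1 = 11.550.
Rounding up, N = 12.

12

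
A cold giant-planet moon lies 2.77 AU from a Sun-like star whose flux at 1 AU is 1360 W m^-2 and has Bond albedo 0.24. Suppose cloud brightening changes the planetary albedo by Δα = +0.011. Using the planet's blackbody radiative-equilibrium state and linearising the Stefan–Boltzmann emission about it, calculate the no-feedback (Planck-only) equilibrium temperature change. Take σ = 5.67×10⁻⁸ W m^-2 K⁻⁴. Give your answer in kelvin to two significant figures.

-0.56 kelvin

Flux at the orbit: S = 1360/(2.77)² = 177.2 W m^-2.
Reference equilibrium: T_e = [S(1−α)/(4σ)]^(1/4) = 156.1 K.
TOA radiative forcing: ΔF = −S·Δα/4 = −177.2·(+0.011)/4 = -0.4874 W m^-2.
Planck response: λ_P = 4σT_e³ = 4·5.67×10⁻⁸·(156.1)³ = 0.8629 W m^-2/K.
ΔT₀ = ΔF/λ_P = -0.4874/0.8629 = -0.565 K.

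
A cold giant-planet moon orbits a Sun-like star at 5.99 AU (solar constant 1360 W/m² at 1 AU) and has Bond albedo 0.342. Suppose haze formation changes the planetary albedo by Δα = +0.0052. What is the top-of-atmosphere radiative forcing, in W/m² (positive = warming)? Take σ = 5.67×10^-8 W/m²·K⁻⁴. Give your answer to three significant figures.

By the inverse-square law, S = 1360/5.99² = 37.90 W/m².
The change in absorbed flux is Δ[S(1−α)/4] = −SΔα/4 = -0.04928 W/m².

-0.0493 W/m²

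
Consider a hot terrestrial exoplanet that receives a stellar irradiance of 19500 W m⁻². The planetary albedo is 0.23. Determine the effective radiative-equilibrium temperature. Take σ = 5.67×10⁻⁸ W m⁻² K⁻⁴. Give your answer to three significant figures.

507 K

The planet absorbs (1−α)S over its disc πR² and re-emits over 4πR², so the mean absorbed flux is (1−0.23)·19500/4 = 3754 W m⁻².
Balancing against σT⁴: T = (3754/5.67×10⁻⁸)^(1/4) = 507.2 K.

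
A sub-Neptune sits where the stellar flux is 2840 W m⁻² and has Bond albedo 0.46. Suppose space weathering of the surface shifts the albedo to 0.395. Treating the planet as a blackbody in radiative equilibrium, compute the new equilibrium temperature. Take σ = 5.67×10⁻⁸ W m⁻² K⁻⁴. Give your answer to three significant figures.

295 kelvin

With the new albedo, S(1−α₂)/4 = 429.6 W m⁻², so T₂ = 295.0 K.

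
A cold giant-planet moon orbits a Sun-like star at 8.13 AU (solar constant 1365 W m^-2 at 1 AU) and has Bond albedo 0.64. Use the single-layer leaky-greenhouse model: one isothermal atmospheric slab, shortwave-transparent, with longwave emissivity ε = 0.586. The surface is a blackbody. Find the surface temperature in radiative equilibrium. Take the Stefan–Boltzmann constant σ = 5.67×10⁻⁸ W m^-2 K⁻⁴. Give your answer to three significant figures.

82.5 kelvin

By the inverse-square law, S = 1365/8.13² = 20.65 W m^-2.
At the top of the atmosphere, σT_e⁴ = S(1−α)/4 = 1.859 W m^-2, giving T_e = 75.67 K.
For a single slab of emissivity ε, T_s⁴ = 2T_e⁴/(2−ε); thus T_s = 75.67·(1.414)^(1/4) = 82.52 K.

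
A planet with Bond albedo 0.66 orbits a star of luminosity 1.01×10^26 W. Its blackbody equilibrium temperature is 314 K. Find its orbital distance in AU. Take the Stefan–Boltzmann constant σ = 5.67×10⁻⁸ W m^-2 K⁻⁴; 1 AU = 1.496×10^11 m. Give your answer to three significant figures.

0.235 AU

Required flux: S = 4σT⁴/(1−α) = 6485 W m^-2.
S = L/(4πd²) → d = √(L/4πS) = √(1.01×10^26/(4π·6485)) = 3.521×10^10 m = 0.2353 AU.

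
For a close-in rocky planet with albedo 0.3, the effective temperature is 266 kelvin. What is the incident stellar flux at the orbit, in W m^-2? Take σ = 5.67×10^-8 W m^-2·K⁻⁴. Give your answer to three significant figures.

1620 W m^-2

From S(1−α)/4 = σT⁴: S = 4σT⁴/(1−α).
The emitted flux is σT⁴ = 283.9 W m^-2.
So S = 4×283.9/(1−0.3) = 1622 W m^-2.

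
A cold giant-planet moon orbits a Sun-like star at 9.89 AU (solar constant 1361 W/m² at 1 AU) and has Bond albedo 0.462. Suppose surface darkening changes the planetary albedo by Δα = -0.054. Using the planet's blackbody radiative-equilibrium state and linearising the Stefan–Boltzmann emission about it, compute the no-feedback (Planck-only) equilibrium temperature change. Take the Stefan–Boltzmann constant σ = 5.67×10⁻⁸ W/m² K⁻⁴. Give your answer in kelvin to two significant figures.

Flux at the orbit: S = 1361/(9.89)² = 13.91 W/m².
The baseline emission temperature is T_e = 75.80 K.
The change in absorbed flux is Δ[S(1−α)/4] = −SΔα/4 = 0.1878 W/m².
Planck response: λ_P = 4σT_e³ = 4·5.67×10⁻⁸·(75.80)³ = 0.09876 W/m²/K.
ΔT₀ = ΔF/λ_P = 0.1878/0.09876 = 1.90 K.

1.9 kelvin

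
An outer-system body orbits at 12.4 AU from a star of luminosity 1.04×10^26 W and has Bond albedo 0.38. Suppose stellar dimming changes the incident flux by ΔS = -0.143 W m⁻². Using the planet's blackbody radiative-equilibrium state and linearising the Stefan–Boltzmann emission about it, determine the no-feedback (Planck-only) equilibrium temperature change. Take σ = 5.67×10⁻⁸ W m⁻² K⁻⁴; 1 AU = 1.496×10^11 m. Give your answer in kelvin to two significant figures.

-0.75 kelvin

Orbital distance: d = 12.4 AU = 1.855×10^12 m.
Flux at the orbit: S = L/(4πd²) = 1.04×10^26/(4π·(1.86×10^12)²) = 2.405 W m⁻².
Reference equilibrium: T_e = [S(1−α)/(4σ)]^(1/4) = 50.64 K.
ΔF = Δ[S(1−α)]/4 = (1−0.38)·-0.143/4 = -0.02216 W m⁻².
The Planck feedback parameter is 4σT_e³ = 0.02945 W m⁻²/K.
ΔT₀ = ΔF/λ_P = -0.02216/0.02945 = -0.753 K.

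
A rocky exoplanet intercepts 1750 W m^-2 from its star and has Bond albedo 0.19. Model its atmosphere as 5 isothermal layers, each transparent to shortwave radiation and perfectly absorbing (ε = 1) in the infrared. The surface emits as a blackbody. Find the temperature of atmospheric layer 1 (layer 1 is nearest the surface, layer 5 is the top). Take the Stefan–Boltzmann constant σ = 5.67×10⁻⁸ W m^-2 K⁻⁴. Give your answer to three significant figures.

420 kelvin

The effective emission temperature is T_e = [S(1−α)/(4σ)]^¼ = 281.2 K.
In the N-layer model, layer k (counted from the surface) has T_k = (N+1−k)^(1/4)·T_e.
With k = 1: T_1 = (5+1−1)^¼·281.2 K = 420.4 K.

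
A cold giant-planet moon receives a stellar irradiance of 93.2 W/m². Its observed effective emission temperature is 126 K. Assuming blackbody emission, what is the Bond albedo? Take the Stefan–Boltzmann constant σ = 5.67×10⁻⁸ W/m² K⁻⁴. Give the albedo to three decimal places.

From σT⁴ = S(1−α)/4 we invert for α: 1−α = 4σT⁴/S.
4σT⁴ = 4·5.67×10⁻⁸·(126)⁴ = 57.16 W/m².
1−α = 57.16/93.20 = 0.6134, so α = 0.3866.

0.387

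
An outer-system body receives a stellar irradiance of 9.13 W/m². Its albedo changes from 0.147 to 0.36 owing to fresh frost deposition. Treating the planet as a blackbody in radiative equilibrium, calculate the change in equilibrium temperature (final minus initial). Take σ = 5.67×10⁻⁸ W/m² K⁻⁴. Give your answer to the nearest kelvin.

-5 K

Before: T₁ = [9.130·0.853/(4σ)]^(1/4) = 76.55 K.
Final:   T₂ = [S(1−0.36)/(4σ)]^(1/4) = 71.24 K.
Change: 71.24 − 76.55 = -5.305 K.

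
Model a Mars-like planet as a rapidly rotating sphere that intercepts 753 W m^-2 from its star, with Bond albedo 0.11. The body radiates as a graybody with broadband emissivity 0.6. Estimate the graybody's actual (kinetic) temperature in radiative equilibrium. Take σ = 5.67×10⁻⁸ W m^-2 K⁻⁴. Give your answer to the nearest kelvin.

265 K

Averaging over the sphere, the absorbed flux is S(1−α)/4 = 167.5 W m^-2.
Equating to εσT⁴ with ε = 0.6: T = (167.5/0.6σ)^(1/4) = 264.9 K.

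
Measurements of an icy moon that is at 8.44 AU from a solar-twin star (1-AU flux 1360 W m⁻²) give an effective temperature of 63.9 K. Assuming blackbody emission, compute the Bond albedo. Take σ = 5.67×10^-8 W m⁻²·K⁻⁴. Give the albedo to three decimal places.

0.802

Flux at the orbit: S = 1360/(8.44)² = 19.09 W m⁻².
From σT⁴ = S(1−α)/4 we invert for α: 1−α = 4σT⁴/S.
4σT⁴ = 4·5.67×10⁻⁸·(63.9)⁴ = 3.781 W m⁻².
1−α = 3.781/19.09 = 0.1981, so α = 0.8019.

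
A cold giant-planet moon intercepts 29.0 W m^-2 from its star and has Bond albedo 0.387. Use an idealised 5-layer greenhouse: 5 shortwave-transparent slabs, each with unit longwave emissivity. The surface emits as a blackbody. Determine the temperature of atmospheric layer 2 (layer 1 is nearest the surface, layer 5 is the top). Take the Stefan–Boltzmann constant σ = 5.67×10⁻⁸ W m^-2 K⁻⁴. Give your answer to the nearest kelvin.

133 K

Top-of-atmosphere balance: σT_e⁴ = S(1−α)/4 = 4.444 W m^-2 → T_e = 94.09 K.
Each opaque layer satisfies 2T_j⁴ = T_{j−1}⁴ + T_{j+1}⁴, giving T_k⁴ = (N+1−k)T_e⁴.
With k = 2: T_2 = (5+1−2)^¼·94.09 K = 133.1 K.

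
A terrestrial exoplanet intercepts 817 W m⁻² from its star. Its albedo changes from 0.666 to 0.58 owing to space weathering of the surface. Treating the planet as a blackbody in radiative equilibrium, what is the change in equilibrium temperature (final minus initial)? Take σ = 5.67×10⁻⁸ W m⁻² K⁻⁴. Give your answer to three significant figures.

11.0 K

Initial: T₁ = [S(1−0.666)/(4σ)]^(1/4) = 186.2 K.
Final:   T₂ = [S(1−0.58)/(4σ)]^(1/4) = 197.2 K.
Change: 197.2 − 186.2 = 10.98 K.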